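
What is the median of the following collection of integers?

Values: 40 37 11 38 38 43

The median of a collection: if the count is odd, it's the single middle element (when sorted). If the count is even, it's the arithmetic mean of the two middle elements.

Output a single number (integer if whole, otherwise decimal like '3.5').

Answer: 38

Derivation:
Step 1: insert 40 -> lo=[40] (size 1, max 40) hi=[] (size 0) -> median=40
Step 2: insert 37 -> lo=[37] (size 1, max 37) hi=[40] (size 1, min 40) -> median=38.5
Step 3: insert 11 -> lo=[11, 37] (size 2, max 37) hi=[40] (size 1, min 40) -> median=37
Step 4: insert 38 -> lo=[11, 37] (size 2, max 37) hi=[38, 40] (size 2, min 38) -> median=37.5
Step 5: insert 38 -> lo=[11, 37, 38] (size 3, max 38) hi=[38, 40] (size 2, min 38) -> median=38
Step 6: insert 43 -> lo=[11, 37, 38] (size 3, max 38) hi=[38, 40, 43] (size 3, min 38) -> median=38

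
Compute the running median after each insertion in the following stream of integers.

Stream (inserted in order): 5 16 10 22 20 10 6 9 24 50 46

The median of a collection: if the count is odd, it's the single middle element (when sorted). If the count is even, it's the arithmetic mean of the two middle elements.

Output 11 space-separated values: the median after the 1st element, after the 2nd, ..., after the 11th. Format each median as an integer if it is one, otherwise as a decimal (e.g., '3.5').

Step 1: insert 5 -> lo=[5] (size 1, max 5) hi=[] (size 0) -> median=5
Step 2: insert 16 -> lo=[5] (size 1, max 5) hi=[16] (size 1, min 16) -> median=10.5
Step 3: insert 10 -> lo=[5, 10] (size 2, max 10) hi=[16] (size 1, min 16) -> median=10
Step 4: insert 22 -> lo=[5, 10] (size 2, max 10) hi=[16, 22] (size 2, min 16) -> median=13
Step 5: insert 20 -> lo=[5, 10, 16] (size 3, max 16) hi=[20, 22] (size 2, min 20) -> median=16
Step 6: insert 10 -> lo=[5, 10, 10] (size 3, max 10) hi=[16, 20, 22] (size 3, min 16) -> median=13
Step 7: insert 6 -> lo=[5, 6, 10, 10] (size 4, max 10) hi=[16, 20, 22] (size 3, min 16) -> median=10
Step 8: insert 9 -> lo=[5, 6, 9, 10] (size 4, max 10) hi=[10, 16, 20, 22] (size 4, min 10) -> median=10
Step 9: insert 24 -> lo=[5, 6, 9, 10, 10] (size 5, max 10) hi=[16, 20, 22, 24] (size 4, min 16) -> median=10
Step 10: insert 50 -> lo=[5, 6, 9, 10, 10] (size 5, max 10) hi=[16, 20, 22, 24, 50] (size 5, min 16) -> median=13
Step 11: insert 46 -> lo=[5, 6, 9, 10, 10, 16] (size 6, max 16) hi=[20, 22, 24, 46, 50] (size 5, min 20) -> median=16

Answer: 5 10.5 10 13 16 13 10 10 10 13 16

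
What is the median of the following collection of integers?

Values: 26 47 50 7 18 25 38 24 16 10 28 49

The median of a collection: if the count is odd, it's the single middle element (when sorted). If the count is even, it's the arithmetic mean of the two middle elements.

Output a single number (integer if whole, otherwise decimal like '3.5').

Answer: 25.5

Derivation:
Step 1: insert 26 -> lo=[26] (size 1, max 26) hi=[] (size 0) -> median=26
Step 2: insert 47 -> lo=[26] (size 1, max 26) hi=[47] (size 1, min 47) -> median=36.5
Step 3: insert 50 -> lo=[26, 47] (size 2, max 47) hi=[50] (size 1, min 50) -> median=47
Step 4: insert 7 -> lo=[7, 26] (size 2, max 26) hi=[47, 50] (size 2, min 47) -> median=36.5
Step 5: insert 18 -> lo=[7, 18, 26] (size 3, max 26) hi=[47, 50] (size 2, min 47) -> median=26
Step 6: insert 25 -> lo=[7, 18, 25] (size 3, max 25) hi=[26, 47, 50] (size 3, min 26) -> median=25.5
Step 7: insert 38 -> lo=[7, 18, 25, 26] (size 4, max 26) hi=[38, 47, 50] (size 3, min 38) -> median=26
Step 8: insert 24 -> lo=[7, 18, 24, 25] (size 4, max 25) hi=[26, 38, 47, 50] (size 4, min 26) -> median=25.5
Step 9: insert 16 -> lo=[7, 16, 18, 24, 25] (size 5, max 25) hi=[26, 38, 47, 50] (size 4, min 26) -> median=25
Step 10: insert 10 -> lo=[7, 10, 16, 18, 24] (size 5, max 24) hi=[25, 26, 38, 47, 50] (size 5, min 25) -> median=24.5
Step 11: insert 28 -> lo=[7, 10, 16, 18, 24, 25] (size 6, max 25) hi=[26, 28, 38, 47, 50] (size 5, min 26) -> median=25
Step 12: insert 49 -> lo=[7, 10, 16, 18, 24, 25] (size 6, max 25) hi=[26, 28, 38, 47, 49, 50] (size 6, min 26) -> median=25.5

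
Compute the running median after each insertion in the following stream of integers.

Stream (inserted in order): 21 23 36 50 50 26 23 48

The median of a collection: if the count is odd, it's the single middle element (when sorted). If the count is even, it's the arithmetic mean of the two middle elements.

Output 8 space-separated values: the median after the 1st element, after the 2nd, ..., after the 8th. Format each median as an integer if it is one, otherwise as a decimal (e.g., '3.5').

Step 1: insert 21 -> lo=[21] (size 1, max 21) hi=[] (size 0) -> median=21
Step 2: insert 23 -> lo=[21] (size 1, max 21) hi=[23] (size 1, min 23) -> median=22
Step 3: insert 36 -> lo=[21, 23] (size 2, max 23) hi=[36] (size 1, min 36) -> median=23
Step 4: insert 50 -> lo=[21, 23] (size 2, max 23) hi=[36, 50] (size 2, min 36) -> median=29.5
Step 5: insert 50 -> lo=[21, 23, 36] (size 3, max 36) hi=[50, 50] (size 2, min 50) -> median=36
Step 6: insert 26 -> lo=[21, 23, 26] (size 3, max 26) hi=[36, 50, 50] (size 3, min 36) -> median=31
Step 7: insert 23 -> lo=[21, 23, 23, 26] (size 4, max 26) hi=[36, 50, 50] (size 3, min 36) -> median=26
Step 8: insert 48 -> lo=[21, 23, 23, 26] (size 4, max 26) hi=[36, 48, 50, 50] (size 4, min 36) -> median=31

Answer: 21 22 23 29.5 36 31 26 31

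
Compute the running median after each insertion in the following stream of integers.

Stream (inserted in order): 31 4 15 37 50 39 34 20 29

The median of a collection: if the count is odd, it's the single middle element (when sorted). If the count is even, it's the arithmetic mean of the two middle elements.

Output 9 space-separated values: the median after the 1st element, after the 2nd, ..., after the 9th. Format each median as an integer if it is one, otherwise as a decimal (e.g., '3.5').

Answer: 31 17.5 15 23 31 34 34 32.5 31

Derivation:
Step 1: insert 31 -> lo=[31] (size 1, max 31) hi=[] (size 0) -> median=31
Step 2: insert 4 -> lo=[4] (size 1, max 4) hi=[31] (size 1, min 31) -> median=17.5
Step 3: insert 15 -> lo=[4, 15] (size 2, max 15) hi=[31] (size 1, min 31) -> median=15
Step 4: insert 37 -> lo=[4, 15] (size 2, max 15) hi=[31, 37] (size 2, min 31) -> median=23
Step 5: insert 50 -> lo=[4, 15, 31] (size 3, max 31) hi=[37, 50] (size 2, min 37) -> median=31
Step 6: insert 39 -> lo=[4, 15, 31] (size 3, max 31) hi=[37, 39, 50] (size 3, min 37) -> median=34
Step 7: insert 34 -> lo=[4, 15, 31, 34] (size 4, max 34) hi=[37, 39, 50] (size 3, min 37) -> median=34
Step 8: insert 20 -> lo=[4, 15, 20, 31] (size 4, max 31) hi=[34, 37, 39, 50] (size 4, min 34) -> median=32.5
Step 9: insert 29 -> lo=[4, 15, 20, 29, 31] (size 5, max 31) hi=[34, 37, 39, 50] (size 4, min 34) -> median=31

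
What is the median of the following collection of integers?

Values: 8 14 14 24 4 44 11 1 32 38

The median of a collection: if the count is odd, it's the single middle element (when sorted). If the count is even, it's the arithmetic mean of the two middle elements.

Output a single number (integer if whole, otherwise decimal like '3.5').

Step 1: insert 8 -> lo=[8] (size 1, max 8) hi=[] (size 0) -> median=8
Step 2: insert 14 -> lo=[8] (size 1, max 8) hi=[14] (size 1, min 14) -> median=11
Step 3: insert 14 -> lo=[8, 14] (size 2, max 14) hi=[14] (size 1, min 14) -> median=14
Step 4: insert 24 -> lo=[8, 14] (size 2, max 14) hi=[14, 24] (size 2, min 14) -> median=14
Step 5: insert 4 -> lo=[4, 8, 14] (size 3, max 14) hi=[14, 24] (size 2, min 14) -> median=14
Step 6: insert 44 -> lo=[4, 8, 14] (size 3, max 14) hi=[14, 24, 44] (size 3, min 14) -> median=14
Step 7: insert 11 -> lo=[4, 8, 11, 14] (size 4, max 14) hi=[14, 24, 44] (size 3, min 14) -> median=14
Step 8: insert 1 -> lo=[1, 4, 8, 11] (size 4, max 11) hi=[14, 14, 24, 44] (size 4, min 14) -> median=12.5
Step 9: insert 32 -> lo=[1, 4, 8, 11, 14] (size 5, max 14) hi=[14, 24, 32, 44] (size 4, min 14) -> median=14
Step 10: insert 38 -> lo=[1, 4, 8, 11, 14] (size 5, max 14) hi=[14, 24, 32, 38, 44] (size 5, min 14) -> median=14

Answer: 14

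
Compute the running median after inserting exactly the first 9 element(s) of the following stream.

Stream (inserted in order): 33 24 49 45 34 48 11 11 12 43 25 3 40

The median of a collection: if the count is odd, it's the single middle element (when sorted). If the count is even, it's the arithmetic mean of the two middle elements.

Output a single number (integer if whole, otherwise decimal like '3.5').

Step 1: insert 33 -> lo=[33] (size 1, max 33) hi=[] (size 0) -> median=33
Step 2: insert 24 -> lo=[24] (size 1, max 24) hi=[33] (size 1, min 33) -> median=28.5
Step 3: insert 49 -> lo=[24, 33] (size 2, max 33) hi=[49] (size 1, min 49) -> median=33
Step 4: insert 45 -> lo=[24, 33] (size 2, max 33) hi=[45, 49] (size 2, min 45) -> median=39
Step 5: insert 34 -> lo=[24, 33, 34] (size 3, max 34) hi=[45, 49] (size 2, min 45) -> median=34
Step 6: insert 48 -> lo=[24, 33, 34] (size 3, max 34) hi=[45, 48, 49] (size 3, min 45) -> median=39.5
Step 7: insert 11 -> lo=[11, 24, 33, 34] (size 4, max 34) hi=[45, 48, 49] (size 3, min 45) -> median=34
Step 8: insert 11 -> lo=[11, 11, 24, 33] (size 4, max 33) hi=[34, 45, 48, 49] (size 4, min 34) -> median=33.5
Step 9: insert 12 -> lo=[11, 11, 12, 24, 33] (size 5, max 33) hi=[34, 45, 48, 49] (size 4, min 34) -> median=33

Answer: 33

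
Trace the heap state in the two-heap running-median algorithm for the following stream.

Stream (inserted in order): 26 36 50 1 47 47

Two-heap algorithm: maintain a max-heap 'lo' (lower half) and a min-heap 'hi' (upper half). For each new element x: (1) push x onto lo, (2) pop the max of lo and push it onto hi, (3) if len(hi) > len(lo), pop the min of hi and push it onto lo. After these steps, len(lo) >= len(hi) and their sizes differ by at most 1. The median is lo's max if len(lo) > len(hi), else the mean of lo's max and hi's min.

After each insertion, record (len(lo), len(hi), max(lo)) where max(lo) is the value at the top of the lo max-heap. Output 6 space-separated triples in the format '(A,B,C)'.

Step 1: insert 26 -> lo=[26] hi=[] -> (len(lo)=1, len(hi)=0, max(lo)=26)
Step 2: insert 36 -> lo=[26] hi=[36] -> (len(lo)=1, len(hi)=1, max(lo)=26)
Step 3: insert 50 -> lo=[26, 36] hi=[50] -> (len(lo)=2, len(hi)=1, max(lo)=36)
Step 4: insert 1 -> lo=[1, 26] hi=[36, 50] -> (len(lo)=2, len(hi)=2, max(lo)=26)
Step 5: insert 47 -> lo=[1, 26, 36] hi=[47, 50] -> (len(lo)=3, len(hi)=2, max(lo)=36)
Step 6: insert 47 -> lo=[1, 26, 36] hi=[47, 47, 50] -> (len(lo)=3, len(hi)=3, max(lo)=36)

Answer: (1,0,26) (1,1,26) (2,1,36) (2,2,26) (3,2,36) (3,3,36)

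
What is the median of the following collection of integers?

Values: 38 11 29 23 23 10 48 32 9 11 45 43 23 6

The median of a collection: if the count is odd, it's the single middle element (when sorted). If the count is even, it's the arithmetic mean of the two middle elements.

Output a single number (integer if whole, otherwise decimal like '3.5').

Answer: 23

Derivation:
Step 1: insert 38 -> lo=[38] (size 1, max 38) hi=[] (size 0) -> median=38
Step 2: insert 11 -> lo=[11] (size 1, max 11) hi=[38] (size 1, min 38) -> median=24.5
Step 3: insert 29 -> lo=[11, 29] (size 2, max 29) hi=[38] (size 1, min 38) -> median=29
Step 4: insert 23 -> lo=[11, 23] (size 2, max 23) hi=[29, 38] (size 2, min 29) -> median=26
Step 5: insert 23 -> lo=[11, 23, 23] (size 3, max 23) hi=[29, 38] (size 2, min 29) -> median=23
Step 6: insert 10 -> lo=[10, 11, 23] (size 3, max 23) hi=[23, 29, 38] (size 3, min 23) -> median=23
Step 7: insert 48 -> lo=[10, 11, 23, 23] (size 4, max 23) hi=[29, 38, 48] (size 3, min 29) -> median=23
Step 8: insert 32 -> lo=[10, 11, 23, 23] (size 4, max 23) hi=[29, 32, 38, 48] (size 4, min 29) -> median=26
Step 9: insert 9 -> lo=[9, 10, 11, 23, 23] (size 5, max 23) hi=[29, 32, 38, 48] (size 4, min 29) -> median=23
Step 10: insert 11 -> lo=[9, 10, 11, 11, 23] (size 5, max 23) hi=[23, 29, 32, 38, 48] (size 5, min 23) -> median=23
Step 11: insert 45 -> lo=[9, 10, 11, 11, 23, 23] (size 6, max 23) hi=[29, 32, 38, 45, 48] (size 5, min 29) -> median=23
Step 12: insert 43 -> lo=[9, 10, 11, 11, 23, 23] (size 6, max 23) hi=[29, 32, 38, 43, 45, 48] (size 6, min 29) -> median=26
Step 13: insert 23 -> lo=[9, 10, 11, 11, 23, 23, 23] (size 7, max 23) hi=[29, 32, 38, 43, 45, 48] (size 6, min 29) -> median=23
Step 14: insert 6 -> lo=[6, 9, 10, 11, 11, 23, 23] (size 7, max 23) hi=[23, 29, 32, 38, 43, 45, 48] (size 7, min 23) -> median=23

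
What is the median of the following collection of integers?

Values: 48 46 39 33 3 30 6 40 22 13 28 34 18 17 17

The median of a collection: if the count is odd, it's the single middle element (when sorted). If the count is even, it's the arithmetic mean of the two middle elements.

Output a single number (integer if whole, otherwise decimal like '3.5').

Step 1: insert 48 -> lo=[48] (size 1, max 48) hi=[] (size 0) -> median=48
Step 2: insert 46 -> lo=[46] (size 1, max 46) hi=[48] (size 1, min 48) -> median=47
Step 3: insert 39 -> lo=[39, 46] (size 2, max 46) hi=[48] (size 1, min 48) -> median=46
Step 4: insert 33 -> lo=[33, 39] (size 2, max 39) hi=[46, 48] (size 2, min 46) -> median=42.5
Step 5: insert 3 -> lo=[3, 33, 39] (size 3, max 39) hi=[46, 48] (size 2, min 46) -> median=39
Step 6: insert 30 -> lo=[3, 30, 33] (size 3, max 33) hi=[39, 46, 48] (size 3, min 39) -> median=36
Step 7: insert 6 -> lo=[3, 6, 30, 33] (size 4, max 33) hi=[39, 46, 48] (size 3, min 39) -> median=33
Step 8: insert 40 -> lo=[3, 6, 30, 33] (size 4, max 33) hi=[39, 40, 46, 48] (size 4, min 39) -> median=36
Step 9: insert 22 -> lo=[3, 6, 22, 30, 33] (size 5, max 33) hi=[39, 40, 46, 48] (size 4, min 39) -> median=33
Step 10: insert 13 -> lo=[3, 6, 13, 22, 30] (size 5, max 30) hi=[33, 39, 40, 46, 48] (size 5, min 33) -> median=31.5
Step 11: insert 28 -> lo=[3, 6, 13, 22, 28, 30] (size 6, max 30) hi=[33, 39, 40, 46, 48] (size 5, min 33) -> median=30
Step 12: insert 34 -> lo=[3, 6, 13, 22, 28, 30] (size 6, max 30) hi=[33, 34, 39, 40, 46, 48] (size 6, min 33) -> median=31.5
Step 13: insert 18 -> lo=[3, 6, 13, 18, 22, 28, 30] (size 7, max 30) hi=[33, 34, 39, 40, 46, 48] (size 6, min 33) -> median=30
Step 14: insert 17 -> lo=[3, 6, 13, 17, 18, 22, 28] (size 7, max 28) hi=[30, 33, 34, 39, 40, 46, 48] (size 7, min 30) -> median=29
Step 15: insert 17 -> lo=[3, 6, 13, 17, 17, 18, 22, 28] (size 8, max 28) hi=[30, 33, 34, 39, 40, 46, 48] (size 7, min 30) -> median=28

Answer: 28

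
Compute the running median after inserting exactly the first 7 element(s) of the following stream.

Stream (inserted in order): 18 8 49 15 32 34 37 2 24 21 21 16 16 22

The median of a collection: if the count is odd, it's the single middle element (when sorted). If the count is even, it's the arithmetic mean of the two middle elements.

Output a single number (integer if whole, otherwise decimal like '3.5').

Step 1: insert 18 -> lo=[18] (size 1, max 18) hi=[] (size 0) -> median=18
Step 2: insert 8 -> lo=[8] (size 1, max 8) hi=[18] (size 1, min 18) -> median=13
Step 3: insert 49 -> lo=[8, 18] (size 2, max 18) hi=[49] (size 1, min 49) -> median=18
Step 4: insert 15 -> lo=[8, 15] (size 2, max 15) hi=[18, 49] (size 2, min 18) -> median=16.5
Step 5: insert 32 -> lo=[8, 15, 18] (size 3, max 18) hi=[32, 49] (size 2, min 32) -> median=18
Step 6: insert 34 -> lo=[8, 15, 18] (size 3, max 18) hi=[32, 34, 49] (size 3, min 32) -> median=25
Step 7: insert 37 -> lo=[8, 15, 18, 32] (size 4, max 32) hi=[34, 37, 49] (size 3, min 34) -> median=32

Answer: 32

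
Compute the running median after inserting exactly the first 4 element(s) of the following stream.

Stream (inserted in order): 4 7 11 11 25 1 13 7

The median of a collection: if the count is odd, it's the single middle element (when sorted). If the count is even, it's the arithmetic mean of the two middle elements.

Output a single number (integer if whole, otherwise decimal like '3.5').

Step 1: insert 4 -> lo=[4] (size 1, max 4) hi=[] (size 0) -> median=4
Step 2: insert 7 -> lo=[4] (size 1, max 4) hi=[7] (size 1, min 7) -> median=5.5
Step 3: insert 11 -> lo=[4, 7] (size 2, max 7) hi=[11] (size 1, min 11) -> median=7
Step 4: insert 11 -> lo=[4, 7] (size 2, max 7) hi=[11, 11] (size 2, min 11) -> median=9

Answer: 9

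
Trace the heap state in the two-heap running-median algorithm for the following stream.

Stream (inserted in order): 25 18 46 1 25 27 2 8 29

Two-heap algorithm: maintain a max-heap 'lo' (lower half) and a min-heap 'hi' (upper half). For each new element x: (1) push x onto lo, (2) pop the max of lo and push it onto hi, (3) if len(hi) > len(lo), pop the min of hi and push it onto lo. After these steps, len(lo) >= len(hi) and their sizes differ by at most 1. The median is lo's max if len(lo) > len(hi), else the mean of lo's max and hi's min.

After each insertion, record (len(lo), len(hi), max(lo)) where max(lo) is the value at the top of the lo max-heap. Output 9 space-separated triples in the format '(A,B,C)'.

Step 1: insert 25 -> lo=[25] hi=[] -> (len(lo)=1, len(hi)=0, max(lo)=25)
Step 2: insert 18 -> lo=[18] hi=[25] -> (len(lo)=1, len(hi)=1, max(lo)=18)
Step 3: insert 46 -> lo=[18, 25] hi=[46] -> (len(lo)=2, len(hi)=1, max(lo)=25)
Step 4: insert 1 -> lo=[1, 18] hi=[25, 46] -> (len(lo)=2, len(hi)=2, max(lo)=18)
Step 5: insert 25 -> lo=[1, 18, 25] hi=[25, 46] -> (len(lo)=3, len(hi)=2, max(lo)=25)
Step 6: insert 27 -> lo=[1, 18, 25] hi=[25, 27, 46] -> (len(lo)=3, len(hi)=3, max(lo)=25)
Step 7: insert 2 -> lo=[1, 2, 18, 25] hi=[25, 27, 46] -> (len(lo)=4, len(hi)=3, max(lo)=25)
Step 8: insert 8 -> lo=[1, 2, 8, 18] hi=[25, 25, 27, 46] -> (len(lo)=4, len(hi)=4, max(lo)=18)
Step 9: insert 29 -> lo=[1, 2, 8, 18, 25] hi=[25, 27, 29, 46] -> (len(lo)=5, len(hi)=4, max(lo)=25)

Answer: (1,0,25) (1,1,18) (2,1,25) (2,2,18) (3,2,25) (3,3,25) (4,3,25) (4,4,18) (5,4,25)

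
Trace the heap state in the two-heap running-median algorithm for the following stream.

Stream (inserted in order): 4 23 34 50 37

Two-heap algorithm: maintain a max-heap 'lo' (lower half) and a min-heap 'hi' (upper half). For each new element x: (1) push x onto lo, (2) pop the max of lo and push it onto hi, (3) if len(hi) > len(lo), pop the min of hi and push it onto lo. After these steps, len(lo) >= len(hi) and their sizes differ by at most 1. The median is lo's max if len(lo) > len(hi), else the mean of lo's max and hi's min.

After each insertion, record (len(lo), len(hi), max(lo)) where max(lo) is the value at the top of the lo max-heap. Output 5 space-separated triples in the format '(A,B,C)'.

Answer: (1,0,4) (1,1,4) (2,1,23) (2,2,23) (3,2,34)

Derivation:
Step 1: insert 4 -> lo=[4] hi=[] -> (len(lo)=1, len(hi)=0, max(lo)=4)
Step 2: insert 23 -> lo=[4] hi=[23] -> (len(lo)=1, len(hi)=1, max(lo)=4)
Step 3: insert 34 -> lo=[4, 23] hi=[34] -> (len(lo)=2, len(hi)=1, max(lo)=23)
Step 4: insert 50 -> lo=[4, 23] hi=[34, 50] -> (len(lo)=2, len(hi)=2, max(lo)=23)
Step 5: insert 37 -> lo=[4, 23, 34] hi=[37, 50] -> (len(lo)=3, len(hi)=2, max(lo)=34)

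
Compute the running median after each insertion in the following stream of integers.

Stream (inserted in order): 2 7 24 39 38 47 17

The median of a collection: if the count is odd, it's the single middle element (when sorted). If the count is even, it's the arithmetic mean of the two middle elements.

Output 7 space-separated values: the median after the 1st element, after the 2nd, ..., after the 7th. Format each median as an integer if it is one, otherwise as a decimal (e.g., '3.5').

Answer: 2 4.5 7 15.5 24 31 24

Derivation:
Step 1: insert 2 -> lo=[2] (size 1, max 2) hi=[] (size 0) -> median=2
Step 2: insert 7 -> lo=[2] (size 1, max 2) hi=[7] (size 1, min 7) -> median=4.5
Step 3: insert 24 -> lo=[2, 7] (size 2, max 7) hi=[24] (size 1, min 24) -> median=7
Step 4: insert 39 -> lo=[2, 7] (size 2, max 7) hi=[24, 39] (size 2, min 24) -> median=15.5
Step 5: insert 38 -> lo=[2, 7, 24] (size 3, max 24) hi=[38, 39] (size 2, min 38) -> median=24
Step 6: insert 47 -> lo=[2, 7, 24] (size 3, max 24) hi=[38, 39, 47] (size 3, min 38) -> median=31
Step 7: insert 17 -> lo=[2, 7, 17, 24] (size 4, max 24) hi=[38, 39, 47] (size 3, min 38) -> median=24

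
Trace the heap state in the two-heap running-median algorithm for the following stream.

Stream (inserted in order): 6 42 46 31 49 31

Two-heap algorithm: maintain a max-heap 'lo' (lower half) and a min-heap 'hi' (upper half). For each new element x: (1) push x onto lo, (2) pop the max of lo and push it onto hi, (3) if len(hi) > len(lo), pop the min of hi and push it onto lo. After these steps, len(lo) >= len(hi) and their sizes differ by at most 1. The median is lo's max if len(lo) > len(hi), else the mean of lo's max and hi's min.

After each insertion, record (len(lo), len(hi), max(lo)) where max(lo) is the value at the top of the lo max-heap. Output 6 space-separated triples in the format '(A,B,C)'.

Step 1: insert 6 -> lo=[6] hi=[] -> (len(lo)=1, len(hi)=0, max(lo)=6)
Step 2: insert 42 -> lo=[6] hi=[42] -> (len(lo)=1, len(hi)=1, max(lo)=6)
Step 3: insert 46 -> lo=[6, 42] hi=[46] -> (len(lo)=2, len(hi)=1, max(lo)=42)
Step 4: insert 31 -> lo=[6, 31] hi=[42, 46] -> (len(lo)=2, len(hi)=2, max(lo)=31)
Step 5: insert 49 -> lo=[6, 31, 42] hi=[46, 49] -> (len(lo)=3, len(hi)=2, max(lo)=42)
Step 6: insert 31 -> lo=[6, 31, 31] hi=[42, 46, 49] -> (len(lo)=3, len(hi)=3, max(lo)=31)

Answer: (1,0,6) (1,1,6) (2,1,42) (2,2,31) (3,2,42) (3,3,31)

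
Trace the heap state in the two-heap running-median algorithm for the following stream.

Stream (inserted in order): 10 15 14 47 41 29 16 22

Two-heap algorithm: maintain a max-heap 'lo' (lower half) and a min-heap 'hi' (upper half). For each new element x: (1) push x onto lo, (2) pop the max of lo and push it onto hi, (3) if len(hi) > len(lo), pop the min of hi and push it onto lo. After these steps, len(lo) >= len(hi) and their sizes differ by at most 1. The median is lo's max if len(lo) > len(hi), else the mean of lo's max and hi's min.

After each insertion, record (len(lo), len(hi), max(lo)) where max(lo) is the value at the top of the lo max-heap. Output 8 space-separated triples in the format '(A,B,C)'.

Answer: (1,0,10) (1,1,10) (2,1,14) (2,2,14) (3,2,15) (3,3,15) (4,3,16) (4,4,16)

Derivation:
Step 1: insert 10 -> lo=[10] hi=[] -> (len(lo)=1, len(hi)=0, max(lo)=10)
Step 2: insert 15 -> lo=[10] hi=[15] -> (len(lo)=1, len(hi)=1, max(lo)=10)
Step 3: insert 14 -> lo=[10, 14] hi=[15] -> (len(lo)=2, len(hi)=1, max(lo)=14)
Step 4: insert 47 -> lo=[10, 14] hi=[15, 47] -> (len(lo)=2, len(hi)=2, max(lo)=14)
Step 5: insert 41 -> lo=[10, 14, 15] hi=[41, 47] -> (len(lo)=3, len(hi)=2, max(lo)=15)
Step 6: insert 29 -> lo=[10, 14, 15] hi=[29, 41, 47] -> (len(lo)=3, len(hi)=3, max(lo)=15)
Step 7: insert 16 -> lo=[10, 14, 15, 16] hi=[29, 41, 47] -> (len(lo)=4, len(hi)=3, max(lo)=16)
Step 8: insert 22 -> lo=[10, 14, 15, 16] hi=[22, 29, 41, 47] -> (len(lo)=4, len(hi)=4, max(lo)=16)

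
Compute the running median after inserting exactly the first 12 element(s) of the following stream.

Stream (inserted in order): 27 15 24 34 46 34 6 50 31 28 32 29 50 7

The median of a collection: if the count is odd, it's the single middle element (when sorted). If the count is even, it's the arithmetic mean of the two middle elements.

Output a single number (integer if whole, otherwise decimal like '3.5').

Answer: 30

Derivation:
Step 1: insert 27 -> lo=[27] (size 1, max 27) hi=[] (size 0) -> median=27
Step 2: insert 15 -> lo=[15] (size 1, max 15) hi=[27] (size 1, min 27) -> median=21
Step 3: insert 24 -> lo=[15, 24] (size 2, max 24) hi=[27] (size 1, min 27) -> median=24
Step 4: insert 34 -> lo=[15, 24] (size 2, max 24) hi=[27, 34] (size 2, min 27) -> median=25.5
Step 5: insert 46 -> lo=[15, 24, 27] (size 3, max 27) hi=[34, 46] (size 2, min 34) -> median=27
Step 6: insert 34 -> lo=[15, 24, 27] (size 3, max 27) hi=[34, 34, 46] (size 3, min 34) -> median=30.5
Step 7: insert 6 -> lo=[6, 15, 24, 27] (size 4, max 27) hi=[34, 34, 46] (size 3, min 34) -> median=27
Step 8: insert 50 -> lo=[6, 15, 24, 27] (size 4, max 27) hi=[34, 34, 46, 50] (size 4, min 34) -> median=30.5
Step 9: insert 31 -> lo=[6, 15, 24, 27, 31] (size 5, max 31) hi=[34, 34, 46, 50] (size 4, min 34) -> median=31
Step 10: insert 28 -> lo=[6, 15, 24, 27, 28] (size 5, max 28) hi=[31, 34, 34, 46, 50] (size 5, min 31) -> median=29.5
Step 11: insert 32 -> lo=[6, 15, 24, 27, 28, 31] (size 6, max 31) hi=[32, 34, 34, 46, 50] (size 5, min 32) -> median=31
Step 12: insert 29 -> lo=[6, 15, 24, 27, 28, 29] (size 6, max 29) hi=[31, 32, 34, 34, 46, 50] (size 6, min 31) -> median=30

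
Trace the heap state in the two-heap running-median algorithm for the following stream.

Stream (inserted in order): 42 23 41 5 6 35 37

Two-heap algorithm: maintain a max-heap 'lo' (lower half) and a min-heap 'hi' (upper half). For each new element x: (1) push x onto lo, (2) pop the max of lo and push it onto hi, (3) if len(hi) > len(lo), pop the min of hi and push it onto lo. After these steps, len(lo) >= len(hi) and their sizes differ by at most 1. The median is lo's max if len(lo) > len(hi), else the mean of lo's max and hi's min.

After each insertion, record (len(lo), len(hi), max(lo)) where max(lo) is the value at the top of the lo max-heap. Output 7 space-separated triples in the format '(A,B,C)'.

Answer: (1,0,42) (1,1,23) (2,1,41) (2,2,23) (3,2,23) (3,3,23) (4,3,35)

Derivation:
Step 1: insert 42 -> lo=[42] hi=[] -> (len(lo)=1, len(hi)=0, max(lo)=42)
Step 2: insert 23 -> lo=[23] hi=[42] -> (len(lo)=1, len(hi)=1, max(lo)=23)
Step 3: insert 41 -> lo=[23, 41] hi=[42] -> (len(lo)=2, len(hi)=1, max(lo)=41)
Step 4: insert 5 -> lo=[5, 23] hi=[41, 42] -> (len(lo)=2, len(hi)=2, max(lo)=23)
Step 5: insert 6 -> lo=[5, 6, 23] hi=[41, 42] -> (len(lo)=3, len(hi)=2, max(lo)=23)
Step 6: insert 35 -> lo=[5, 6, 23] hi=[35, 41, 42] -> (len(lo)=3, len(hi)=3, max(lo)=23)
Step 7: insert 37 -> lo=[5, 6, 23, 35] hi=[37, 41, 42] -> (len(lo)=4, len(hi)=3, max(lo)=35)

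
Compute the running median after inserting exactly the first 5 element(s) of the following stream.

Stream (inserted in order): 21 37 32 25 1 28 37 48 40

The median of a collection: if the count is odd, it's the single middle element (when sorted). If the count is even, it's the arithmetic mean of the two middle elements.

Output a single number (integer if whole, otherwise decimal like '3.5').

Answer: 25

Derivation:
Step 1: insert 21 -> lo=[21] (size 1, max 21) hi=[] (size 0) -> median=21
Step 2: insert 37 -> lo=[21] (size 1, max 21) hi=[37] (size 1, min 37) -> median=29
Step 3: insert 32 -> lo=[21, 32] (size 2, max 32) hi=[37] (size 1, min 37) -> median=32
Step 4: insert 25 -> lo=[21, 25] (size 2, max 25) hi=[32, 37] (size 2, min 32) -> median=28.5
Step 5: insert 1 -> lo=[1, 21, 25] (size 3, max 25) hi=[32, 37] (size 2, min 32) -> median=25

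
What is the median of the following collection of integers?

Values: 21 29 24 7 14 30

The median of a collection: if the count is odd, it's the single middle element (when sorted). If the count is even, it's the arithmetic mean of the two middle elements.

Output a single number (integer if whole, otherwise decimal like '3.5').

Step 1: insert 21 -> lo=[21] (size 1, max 21) hi=[] (size 0) -> median=21
Step 2: insert 29 -> lo=[21] (size 1, max 21) hi=[29] (size 1, min 29) -> median=25
Step 3: insert 24 -> lo=[21, 24] (size 2, max 24) hi=[29] (size 1, min 29) -> median=24
Step 4: insert 7 -> lo=[7, 21] (size 2, max 21) hi=[24, 29] (size 2, min 24) -> median=22.5
Step 5: insert 14 -> lo=[7, 14, 21] (size 3, max 21) hi=[24, 29] (size 2, min 24) -> median=21
Step 6: insert 30 -> lo=[7, 14, 21] (size 3, max 21) hi=[24, 29, 30] (size 3, min 24) -> median=22.5

Answer: 22.5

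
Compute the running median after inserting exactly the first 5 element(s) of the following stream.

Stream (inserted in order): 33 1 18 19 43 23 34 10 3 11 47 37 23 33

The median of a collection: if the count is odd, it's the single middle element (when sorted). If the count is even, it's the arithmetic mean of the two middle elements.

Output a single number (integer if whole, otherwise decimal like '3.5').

Step 1: insert 33 -> lo=[33] (size 1, max 33) hi=[] (size 0) -> median=33
Step 2: insert 1 -> lo=[1] (size 1, max 1) hi=[33] (size 1, min 33) -> median=17
Step 3: insert 18 -> lo=[1, 18] (size 2, max 18) hi=[33] (size 1, min 33) -> median=18
Step 4: insert 19 -> lo=[1, 18] (size 2, max 18) hi=[19, 33] (size 2, min 19) -> median=18.5
Step 5: insert 43 -> lo=[1, 18, 19] (size 3, max 19) hi=[33, 43] (size 2, min 33) -> median=19

Answer: 19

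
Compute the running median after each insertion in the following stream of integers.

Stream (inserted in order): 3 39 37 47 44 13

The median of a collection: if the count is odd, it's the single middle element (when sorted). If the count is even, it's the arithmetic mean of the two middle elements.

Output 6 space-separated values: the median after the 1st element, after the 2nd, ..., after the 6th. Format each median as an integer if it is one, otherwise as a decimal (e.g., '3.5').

Step 1: insert 3 -> lo=[3] (size 1, max 3) hi=[] (size 0) -> median=3
Step 2: insert 39 -> lo=[3] (size 1, max 3) hi=[39] (size 1, min 39) -> median=21
Step 3: insert 37 -> lo=[3, 37] (size 2, max 37) hi=[39] (size 1, min 39) -> median=37
Step 4: insert 47 -> lo=[3, 37] (size 2, max 37) hi=[39, 47] (size 2, min 39) -> median=38
Step 5: insert 44 -> lo=[3, 37, 39] (size 3, max 39) hi=[44, 47] (size 2, min 44) -> median=39
Step 6: insert 13 -> lo=[3, 13, 37] (size 3, max 37) hi=[39, 44, 47] (size 3, min 39) -> median=38

Answer: 3 21 37 38 39 38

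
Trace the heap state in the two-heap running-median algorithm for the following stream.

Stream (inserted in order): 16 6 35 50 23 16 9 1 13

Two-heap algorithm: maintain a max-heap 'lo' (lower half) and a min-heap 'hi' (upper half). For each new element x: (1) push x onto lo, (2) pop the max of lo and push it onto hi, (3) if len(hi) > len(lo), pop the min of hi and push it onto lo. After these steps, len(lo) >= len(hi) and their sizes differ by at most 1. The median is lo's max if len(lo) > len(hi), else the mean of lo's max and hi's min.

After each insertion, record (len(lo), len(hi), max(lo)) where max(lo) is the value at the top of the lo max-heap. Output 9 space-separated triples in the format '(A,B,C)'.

Answer: (1,0,16) (1,1,6) (2,1,16) (2,2,16) (3,2,23) (3,3,16) (4,3,16) (4,4,16) (5,4,16)

Derivation:
Step 1: insert 16 -> lo=[16] hi=[] -> (len(lo)=1, len(hi)=0, max(lo)=16)
Step 2: insert 6 -> lo=[6] hi=[16] -> (len(lo)=1, len(hi)=1, max(lo)=6)
Step 3: insert 35 -> lo=[6, 16] hi=[35] -> (len(lo)=2, len(hi)=1, max(lo)=16)
Step 4: insert 50 -> lo=[6, 16] hi=[35, 50] -> (len(lo)=2, len(hi)=2, max(lo)=16)
Step 5: insert 23 -> lo=[6, 16, 23] hi=[35, 50] -> (len(lo)=3, len(hi)=2, max(lo)=23)
Step 6: insert 16 -> lo=[6, 16, 16] hi=[23, 35, 50] -> (len(lo)=3, len(hi)=3, max(lo)=16)
Step 7: insert 9 -> lo=[6, 9, 16, 16] hi=[23, 35, 50] -> (len(lo)=4, len(hi)=3, max(lo)=16)
Step 8: insert 1 -> lo=[1, 6, 9, 16] hi=[16, 23, 35, 50] -> (len(lo)=4, len(hi)=4, max(lo)=16)
Step 9: insert 13 -> lo=[1, 6, 9, 13, 16] hi=[16, 23, 35, 50] -> (len(lo)=5, len(hi)=4, max(lo)=16)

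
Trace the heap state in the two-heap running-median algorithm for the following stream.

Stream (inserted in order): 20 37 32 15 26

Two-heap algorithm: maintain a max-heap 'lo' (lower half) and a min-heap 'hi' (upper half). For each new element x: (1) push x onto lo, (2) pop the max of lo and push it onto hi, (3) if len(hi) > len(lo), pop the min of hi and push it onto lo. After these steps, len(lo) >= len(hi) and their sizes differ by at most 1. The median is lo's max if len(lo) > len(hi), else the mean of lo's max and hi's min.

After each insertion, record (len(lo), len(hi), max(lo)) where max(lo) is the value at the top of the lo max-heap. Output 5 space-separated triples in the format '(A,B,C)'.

Step 1: insert 20 -> lo=[20] hi=[] -> (len(lo)=1, len(hi)=0, max(lo)=20)
Step 2: insert 37 -> lo=[20] hi=[37] -> (len(lo)=1, len(hi)=1, max(lo)=20)
Step 3: insert 32 -> lo=[20, 32] hi=[37] -> (len(lo)=2, len(hi)=1, max(lo)=32)
Step 4: insert 15 -> lo=[15, 20] hi=[32, 37] -> (len(lo)=2, len(hi)=2, max(lo)=20)
Step 5: insert 26 -> lo=[15, 20, 26] hi=[32, 37] -> (len(lo)=3, len(hi)=2, max(lo)=26)

Answer: (1,0,20) (1,1,20) (2,1,32) (2,2,20) (3,2,26)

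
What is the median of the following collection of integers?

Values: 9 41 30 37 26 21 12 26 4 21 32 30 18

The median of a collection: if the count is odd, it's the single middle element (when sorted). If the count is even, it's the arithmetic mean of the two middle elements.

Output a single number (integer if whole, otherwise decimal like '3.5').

Answer: 26

Derivation:
Step 1: insert 9 -> lo=[9] (size 1, max 9) hi=[] (size 0) -> median=9
Step 2: insert 41 -> lo=[9] (size 1, max 9) hi=[41] (size 1, min 41) -> median=25
Step 3: insert 30 -> lo=[9, 30] (size 2, max 30) hi=[41] (size 1, min 41) -> median=30
Step 4: insert 37 -> lo=[9, 30] (size 2, max 30) hi=[37, 41] (size 2, min 37) -> median=33.5
Step 5: insert 26 -> lo=[9, 26, 30] (size 3, max 30) hi=[37, 41] (size 2, min 37) -> median=30
Step 6: insert 21 -> lo=[9, 21, 26] (size 3, max 26) hi=[30, 37, 41] (size 3, min 30) -> median=28
Step 7: insert 12 -> lo=[9, 12, 21, 26] (size 4, max 26) hi=[30, 37, 41] (size 3, min 30) -> median=26
Step 8: insert 26 -> lo=[9, 12, 21, 26] (size 4, max 26) hi=[26, 30, 37, 41] (size 4, min 26) -> median=26
Step 9: insert 4 -> lo=[4, 9, 12, 21, 26] (size 5, max 26) hi=[26, 30, 37, 41] (size 4, min 26) -> median=26
Step 10: insert 21 -> lo=[4, 9, 12, 21, 21] (size 5, max 21) hi=[26, 26, 30, 37, 41] (size 5, min 26) -> median=23.5
Step 11: insert 32 -> lo=[4, 9, 12, 21, 21, 26] (size 6, max 26) hi=[26, 30, 32, 37, 41] (size 5, min 26) -> median=26
Step 12: insert 30 -> lo=[4, 9, 12, 21, 21, 26] (size 6, max 26) hi=[26, 30, 30, 32, 37, 41] (size 6, min 26) -> median=26
Step 13: insert 18 -> lo=[4, 9, 12, 18, 21, 21, 26] (size 7, max 26) hi=[26, 30, 30, 32, 37, 41] (size 6, min 26) -> median=26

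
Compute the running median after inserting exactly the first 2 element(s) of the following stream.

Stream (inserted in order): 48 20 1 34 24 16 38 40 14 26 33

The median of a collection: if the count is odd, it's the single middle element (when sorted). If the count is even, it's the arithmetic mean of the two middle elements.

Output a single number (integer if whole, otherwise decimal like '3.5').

Answer: 34

Derivation:
Step 1: insert 48 -> lo=[48] (size 1, max 48) hi=[] (size 0) -> median=48
Step 2: insert 20 -> lo=[20] (size 1, max 20) hi=[48] (size 1, min 48) -> median=34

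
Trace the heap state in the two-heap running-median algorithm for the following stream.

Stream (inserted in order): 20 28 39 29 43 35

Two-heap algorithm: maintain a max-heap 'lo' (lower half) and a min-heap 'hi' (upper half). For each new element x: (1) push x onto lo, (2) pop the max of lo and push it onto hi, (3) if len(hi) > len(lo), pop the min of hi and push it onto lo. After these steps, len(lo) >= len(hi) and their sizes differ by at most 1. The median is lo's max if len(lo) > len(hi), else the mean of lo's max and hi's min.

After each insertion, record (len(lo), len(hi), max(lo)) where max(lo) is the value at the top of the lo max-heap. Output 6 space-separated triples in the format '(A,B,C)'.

Step 1: insert 20 -> lo=[20] hi=[] -> (len(lo)=1, len(hi)=0, max(lo)=20)
Step 2: insert 28 -> lo=[20] hi=[28] -> (len(lo)=1, len(hi)=1, max(lo)=20)
Step 3: insert 39 -> lo=[20, 28] hi=[39] -> (len(lo)=2, len(hi)=1, max(lo)=28)
Step 4: insert 29 -> lo=[20, 28] hi=[29, 39] -> (len(lo)=2, len(hi)=2, max(lo)=28)
Step 5: insert 43 -> lo=[20, 28, 29] hi=[39, 43] -> (len(lo)=3, len(hi)=2, max(lo)=29)
Step 6: insert 35 -> lo=[20, 28, 29] hi=[35, 39, 43] -> (len(lo)=3, len(hi)=3, max(lo)=29)

Answer: (1,0,20) (1,1,20) (2,1,28) (2,2,28) (3,2,29) (3,3,29)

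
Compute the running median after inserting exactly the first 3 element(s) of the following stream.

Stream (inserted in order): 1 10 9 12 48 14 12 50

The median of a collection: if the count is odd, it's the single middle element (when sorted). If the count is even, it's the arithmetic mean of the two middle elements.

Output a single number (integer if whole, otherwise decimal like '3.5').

Answer: 9

Derivation:
Step 1: insert 1 -> lo=[1] (size 1, max 1) hi=[] (size 0) -> median=1
Step 2: insert 10 -> lo=[1] (size 1, max 1) hi=[10] (size 1, min 10) -> median=5.5
Step 3: insert 9 -> lo=[1, 9] (size 2, max 9) hi=[10] (size 1, min 10) -> median=9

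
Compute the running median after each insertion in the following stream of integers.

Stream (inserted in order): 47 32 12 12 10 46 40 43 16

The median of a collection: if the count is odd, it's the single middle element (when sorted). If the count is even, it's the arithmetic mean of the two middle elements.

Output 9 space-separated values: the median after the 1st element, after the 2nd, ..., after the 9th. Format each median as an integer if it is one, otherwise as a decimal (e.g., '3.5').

Answer: 47 39.5 32 22 12 22 32 36 32

Derivation:
Step 1: insert 47 -> lo=[47] (size 1, max 47) hi=[] (size 0) -> median=47
Step 2: insert 32 -> lo=[32] (size 1, max 32) hi=[47] (size 1, min 47) -> median=39.5
Step 3: insert 12 -> lo=[12, 32] (size 2, max 32) hi=[47] (size 1, min 47) -> median=32
Step 4: insert 12 -> lo=[12, 12] (size 2, max 12) hi=[32, 47] (size 2, min 32) -> median=22
Step 5: insert 10 -> lo=[10, 12, 12] (size 3, max 12) hi=[32, 47] (size 2, min 32) -> median=12
Step 6: insert 46 -> lo=[10, 12, 12] (size 3, max 12) hi=[32, 46, 47] (size 3, min 32) -> median=22
Step 7: insert 40 -> lo=[10, 12, 12, 32] (size 4, max 32) hi=[40, 46, 47] (size 3, min 40) -> median=32
Step 8: insert 43 -> lo=[10, 12, 12, 32] (size 4, max 32) hi=[40, 43, 46, 47] (size 4, min 40) -> median=36
Step 9: insert 16 -> lo=[10, 12, 12, 16, 32] (size 5, max 32) hi=[40, 43, 46, 47] (size 4, min 40) -> median=32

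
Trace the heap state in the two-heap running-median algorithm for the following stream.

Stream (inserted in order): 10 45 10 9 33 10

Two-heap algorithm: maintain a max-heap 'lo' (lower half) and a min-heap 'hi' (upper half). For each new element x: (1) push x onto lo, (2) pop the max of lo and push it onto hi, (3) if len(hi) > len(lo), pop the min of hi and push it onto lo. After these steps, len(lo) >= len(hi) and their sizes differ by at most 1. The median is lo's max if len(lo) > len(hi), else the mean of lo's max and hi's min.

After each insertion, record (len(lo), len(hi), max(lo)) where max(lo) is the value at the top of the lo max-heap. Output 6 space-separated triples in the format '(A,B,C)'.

Answer: (1,0,10) (1,1,10) (2,1,10) (2,2,10) (3,2,10) (3,3,10)

Derivation:
Step 1: insert 10 -> lo=[10] hi=[] -> (len(lo)=1, len(hi)=0, max(lo)=10)
Step 2: insert 45 -> lo=[10] hi=[45] -> (len(lo)=1, len(hi)=1, max(lo)=10)
Step 3: insert 10 -> lo=[10, 10] hi=[45] -> (len(lo)=2, len(hi)=1, max(lo)=10)
Step 4: insert 9 -> lo=[9, 10] hi=[10, 45] -> (len(lo)=2, len(hi)=2, max(lo)=10)
Step 5: insert 33 -> lo=[9, 10, 10] hi=[33, 45] -> (len(lo)=3, len(hi)=2, max(lo)=10)
Step 6: insert 10 -> lo=[9, 10, 10] hi=[10, 33, 45] -> (len(lo)=3, len(hi)=3, max(lo)=10)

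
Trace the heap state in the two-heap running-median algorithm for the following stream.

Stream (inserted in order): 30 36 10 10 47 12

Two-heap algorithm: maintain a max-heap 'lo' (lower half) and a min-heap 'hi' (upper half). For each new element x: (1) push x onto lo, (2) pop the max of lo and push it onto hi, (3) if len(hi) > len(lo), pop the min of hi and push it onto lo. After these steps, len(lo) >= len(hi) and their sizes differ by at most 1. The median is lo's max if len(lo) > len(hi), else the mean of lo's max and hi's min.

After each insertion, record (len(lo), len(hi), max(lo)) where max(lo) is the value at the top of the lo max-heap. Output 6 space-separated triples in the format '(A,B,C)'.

Answer: (1,0,30) (1,1,30) (2,1,30) (2,2,10) (3,2,30) (3,3,12)

Derivation:
Step 1: insert 30 -> lo=[30] hi=[] -> (len(lo)=1, len(hi)=0, max(lo)=30)
Step 2: insert 36 -> lo=[30] hi=[36] -> (len(lo)=1, len(hi)=1, max(lo)=30)
Step 3: insert 10 -> lo=[10, 30] hi=[36] -> (len(lo)=2, len(hi)=1, max(lo)=30)
Step 4: insert 10 -> lo=[10, 10] hi=[30, 36] -> (len(lo)=2, len(hi)=2, max(lo)=10)
Step 5: insert 47 -> lo=[10, 10, 30] hi=[36, 47] -> (len(lo)=3, len(hi)=2, max(lo)=30)
Step 6: insert 12 -> lo=[10, 10, 12] hi=[30, 36, 47] -> (len(lo)=3, len(hi)=3, max(lo)=12)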